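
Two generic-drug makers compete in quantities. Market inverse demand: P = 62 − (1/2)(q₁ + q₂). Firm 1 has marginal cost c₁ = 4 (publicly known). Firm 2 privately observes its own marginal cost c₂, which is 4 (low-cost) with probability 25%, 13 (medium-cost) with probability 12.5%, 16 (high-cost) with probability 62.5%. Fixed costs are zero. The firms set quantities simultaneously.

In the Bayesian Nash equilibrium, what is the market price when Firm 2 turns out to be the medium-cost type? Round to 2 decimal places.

26.40

Each type of Firm 2 best-responds to q₁; Firm 1 best-responds to the expected q₂ over Firm 2's types.
Firm 2 with cost c maximizes (62 − (1/2)(q₁+q₂) − c)·q₂, giving q₂(c) = (62 − c − (1/2)q₁).
E[c₂] = 0.25·4 + 0.125·13 + 0.625·16 = 12.625
Firm 1's FOC against E[q₂] yields q₁ = (62 − 2·4 + E[c₂])/(3/2) = (62 − 8 + 12.625)/(3/2) = 44.4167.
q₂(medium-cost) = 26.7917, so P = 62 − (1/2)·(44.4167 + 26.7917) = 26.3958.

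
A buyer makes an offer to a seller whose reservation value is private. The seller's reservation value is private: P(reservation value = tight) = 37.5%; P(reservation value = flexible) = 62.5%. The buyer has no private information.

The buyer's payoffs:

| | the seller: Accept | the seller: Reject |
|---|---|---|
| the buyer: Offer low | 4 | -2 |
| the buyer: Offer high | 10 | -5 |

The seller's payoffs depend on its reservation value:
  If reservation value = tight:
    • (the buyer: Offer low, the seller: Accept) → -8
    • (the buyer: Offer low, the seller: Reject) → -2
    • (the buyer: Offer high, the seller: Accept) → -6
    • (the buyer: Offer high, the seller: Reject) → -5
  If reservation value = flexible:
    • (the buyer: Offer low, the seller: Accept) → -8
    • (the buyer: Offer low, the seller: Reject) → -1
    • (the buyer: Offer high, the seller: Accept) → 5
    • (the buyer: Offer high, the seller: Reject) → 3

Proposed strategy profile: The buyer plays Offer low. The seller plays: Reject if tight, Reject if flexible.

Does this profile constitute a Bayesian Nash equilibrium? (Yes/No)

Yes

The buyer plays Offer low: E[Offer low] = 0.375·(-2) + 0.625·(-2) = -2; E[Offer high] = -5. Best-responding. ✓
The seller (reservation value tight), facing Offer low: Accept gives -8, Reject gives -2. Proposed Reject is best. ✓
The seller (reservation value flexible), facing Offer low: Accept gives -8, Reject gives -1. Proposed Reject is best. ✓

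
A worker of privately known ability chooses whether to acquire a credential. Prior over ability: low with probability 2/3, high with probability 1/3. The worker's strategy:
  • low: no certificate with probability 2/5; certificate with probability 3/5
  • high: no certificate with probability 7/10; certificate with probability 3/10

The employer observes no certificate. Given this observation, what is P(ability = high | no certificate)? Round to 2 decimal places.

P(no certificate) = (2/3)·(2/5) + (1/3)·(7/10) = 1/2
P(high | no certificate) = ((1/3)·(7/10)) / (1/2) = (7/30) / (1/2) = 7/15

0.47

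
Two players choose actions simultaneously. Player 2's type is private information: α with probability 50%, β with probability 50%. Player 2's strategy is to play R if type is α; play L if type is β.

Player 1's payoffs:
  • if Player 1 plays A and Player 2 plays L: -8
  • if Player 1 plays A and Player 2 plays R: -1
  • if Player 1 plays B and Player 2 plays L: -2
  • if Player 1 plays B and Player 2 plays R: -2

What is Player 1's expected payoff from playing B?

-2

E[B] = 0.5·(-2) + 0.5·(-2) = (-1) + (-1) = -2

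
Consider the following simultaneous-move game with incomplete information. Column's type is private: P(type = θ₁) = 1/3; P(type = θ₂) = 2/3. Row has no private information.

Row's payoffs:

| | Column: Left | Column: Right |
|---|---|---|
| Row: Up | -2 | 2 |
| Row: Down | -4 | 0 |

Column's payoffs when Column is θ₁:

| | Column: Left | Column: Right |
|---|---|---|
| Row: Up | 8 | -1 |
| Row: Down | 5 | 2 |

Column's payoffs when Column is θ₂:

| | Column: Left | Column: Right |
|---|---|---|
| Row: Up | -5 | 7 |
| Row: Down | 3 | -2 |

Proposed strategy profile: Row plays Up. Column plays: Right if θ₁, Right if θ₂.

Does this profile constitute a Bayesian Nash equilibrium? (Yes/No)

No

Row plays Up: E[Up] = 1/3·(2) + 2/3·(2) = 2; E[Down] = 0. Best-responding. ✓
Column (type θ₁), facing Up: Left gives 8, Right gives -1. Proposed Right is not best — profitable deviation exists. ✗
Column (type θ₂), facing Up: Left gives -5, Right gives 7. Proposed Right is best. ✓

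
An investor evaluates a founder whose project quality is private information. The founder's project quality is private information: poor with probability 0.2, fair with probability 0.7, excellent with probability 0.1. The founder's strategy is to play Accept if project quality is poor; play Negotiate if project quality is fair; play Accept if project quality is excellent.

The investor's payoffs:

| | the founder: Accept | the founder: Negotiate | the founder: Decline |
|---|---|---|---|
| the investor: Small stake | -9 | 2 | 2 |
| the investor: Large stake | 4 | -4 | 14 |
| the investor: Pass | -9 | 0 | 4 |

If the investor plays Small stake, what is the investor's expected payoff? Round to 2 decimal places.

Take the expectation over the founder's project quality, weighting each type's action by its prior probability.
E[Small stake] = 0.2·(-9) + 0.7·2 + 0.1·(-9) = (-1.8) + 1.4 + (-0.9) = -1.3

-1.30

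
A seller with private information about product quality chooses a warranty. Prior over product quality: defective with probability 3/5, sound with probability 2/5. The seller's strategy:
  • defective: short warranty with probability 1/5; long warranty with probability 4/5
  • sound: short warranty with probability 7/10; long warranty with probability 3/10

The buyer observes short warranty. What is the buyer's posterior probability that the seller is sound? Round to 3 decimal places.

P(short warranty) = (3/5)·(1/5) + (2/5)·(7/10) = 2/5
P(sound | short warranty) = ((2/5)·(7/10)) / (2/5) = (7/25) / (2/5) = 7/10

0.700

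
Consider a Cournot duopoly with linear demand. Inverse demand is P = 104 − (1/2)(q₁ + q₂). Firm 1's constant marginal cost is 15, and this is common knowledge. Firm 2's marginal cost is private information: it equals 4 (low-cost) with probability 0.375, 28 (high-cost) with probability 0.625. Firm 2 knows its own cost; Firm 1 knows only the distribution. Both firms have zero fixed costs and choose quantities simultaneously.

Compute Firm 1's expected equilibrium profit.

Firm 2 with cost c maximizes (104 − (1/2)(q₁+q₂) − c)·q₂, giving q₂(c) = (104 − c − (1/2)q₁).
E[c₂] = 0.375·4 + 0.625·28 = 19
Firm 1's FOC against E[q₂] yields q₁ = (104 − 2·15 + E[c₂])/(3/2) = (104 − 30 + 19)/(3/2) = 62.
E[P] = 104 − (1/2)·(q₁ + E[q₂]) = 46; Firm 1's expected profit = (E[P] − 15)·q₁ = (46 − 15)·62 = 1922.

1922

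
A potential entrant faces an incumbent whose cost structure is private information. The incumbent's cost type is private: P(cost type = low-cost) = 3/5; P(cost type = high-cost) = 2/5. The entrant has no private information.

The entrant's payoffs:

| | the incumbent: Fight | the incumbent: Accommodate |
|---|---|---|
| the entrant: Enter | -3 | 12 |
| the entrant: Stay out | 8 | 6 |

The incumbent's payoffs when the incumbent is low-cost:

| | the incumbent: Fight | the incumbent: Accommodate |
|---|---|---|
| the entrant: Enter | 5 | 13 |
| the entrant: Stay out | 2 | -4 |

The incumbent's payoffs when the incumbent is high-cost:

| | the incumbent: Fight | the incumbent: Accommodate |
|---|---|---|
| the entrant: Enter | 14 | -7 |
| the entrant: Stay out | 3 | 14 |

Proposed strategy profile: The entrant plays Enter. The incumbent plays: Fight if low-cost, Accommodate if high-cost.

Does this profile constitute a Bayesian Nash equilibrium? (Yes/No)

The entrant plays Enter: E[Enter] = 3/5·(-3) + 2/5·(12) = 3; E[Stay out] = 36/5. Not best-responding. ✗
The incumbent (cost type low-cost), facing Enter: Fight gives 5, Accommodate gives 13. Proposed Fight is not best — profitable deviation exists. ✗
The incumbent (cost type high-cost), facing Enter: Fight gives 14, Accommodate gives -7. Proposed Accommodate is not best — profitable deviation exists. ✗

No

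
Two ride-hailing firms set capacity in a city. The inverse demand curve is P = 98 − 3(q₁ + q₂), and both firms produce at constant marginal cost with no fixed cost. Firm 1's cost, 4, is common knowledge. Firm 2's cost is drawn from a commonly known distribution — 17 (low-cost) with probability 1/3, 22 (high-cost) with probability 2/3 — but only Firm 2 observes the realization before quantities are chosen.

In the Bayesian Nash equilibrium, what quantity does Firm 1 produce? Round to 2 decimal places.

12.26

Firm 2 with cost c maximizes (98 − 3(q₁+q₂) − c)·q₂, giving q₂(c) = (98 − c − 3q₁)/6.
E[c₂] = 1/3·17 + 2/3·22 = 20.3333
Firm 1's FOC against E[q₂] yields q₁ = (98 − 2·4 + E[c₂])/9 = (98 − 8 + 20.3333)/9 = 12.2593.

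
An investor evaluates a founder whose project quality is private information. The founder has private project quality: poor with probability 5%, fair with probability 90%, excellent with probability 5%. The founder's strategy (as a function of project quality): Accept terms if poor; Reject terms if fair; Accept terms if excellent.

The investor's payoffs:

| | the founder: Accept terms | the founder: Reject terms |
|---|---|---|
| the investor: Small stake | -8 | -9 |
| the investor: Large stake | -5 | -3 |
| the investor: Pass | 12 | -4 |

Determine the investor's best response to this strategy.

E[Small stake] = 0.05·(-8) + 0.9·(-9) + 0.05·(-8) = -8.9
E[Large stake] = 0.05·(-5) + 0.9·(-3) + 0.05·(-5) = -3.2
E[Pass] = 0.05·(12) + 0.9·(-4) + 0.05·(12) = -2.4
Best response: Pass (-2.4 is the largest).

Pass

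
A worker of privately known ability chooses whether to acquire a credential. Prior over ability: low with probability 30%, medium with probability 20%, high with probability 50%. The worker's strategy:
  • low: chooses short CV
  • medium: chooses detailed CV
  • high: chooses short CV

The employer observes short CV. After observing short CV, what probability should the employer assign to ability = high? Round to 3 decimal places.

0.625

Apply Bayes' rule using the sender's strategy as the likelihood.
P(short CV) = 0.3·1 + 0.2·0 + 0.5·1 = 0.8
P(high | short CV) = (0.5·1) / 0.8 = 0.5 / 0.8 = 0.625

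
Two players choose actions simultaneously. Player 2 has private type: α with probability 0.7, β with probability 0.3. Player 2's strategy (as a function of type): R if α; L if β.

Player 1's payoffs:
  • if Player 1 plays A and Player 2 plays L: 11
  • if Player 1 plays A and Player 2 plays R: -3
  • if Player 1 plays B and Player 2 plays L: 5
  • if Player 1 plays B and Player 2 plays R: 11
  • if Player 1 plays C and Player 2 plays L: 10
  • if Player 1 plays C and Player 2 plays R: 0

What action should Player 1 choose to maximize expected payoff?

E[A] = 0.7·(-3) + 0.3·(11) = 1.2
E[B] = 0.7·(11) + 0.3·(5) = 9.2
E[C] = 0.7·(0) + 0.3·(10) = 3
Best response: B (9.2 is the largest).

B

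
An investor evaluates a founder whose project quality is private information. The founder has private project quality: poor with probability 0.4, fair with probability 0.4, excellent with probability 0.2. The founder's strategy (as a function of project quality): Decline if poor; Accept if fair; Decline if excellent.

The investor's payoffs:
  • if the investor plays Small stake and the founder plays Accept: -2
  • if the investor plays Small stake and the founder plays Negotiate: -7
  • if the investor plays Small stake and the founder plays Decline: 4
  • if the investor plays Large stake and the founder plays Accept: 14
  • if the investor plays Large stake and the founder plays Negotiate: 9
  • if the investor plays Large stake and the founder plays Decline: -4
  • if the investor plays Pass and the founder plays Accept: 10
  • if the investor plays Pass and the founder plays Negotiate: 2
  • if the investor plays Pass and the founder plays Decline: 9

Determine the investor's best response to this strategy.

E[Small stake] = 0.4·(4) + 0.4·(-2) + 0.2·(4) = 1.6
E[Large stake] = 0.4·(-4) + 0.4·(14) + 0.2·(-4) = 3.2
E[Pass] = 0.4·(9) + 0.4·(10) + 0.2·(9) = 9.4
Best response: Pass (9.4 is the largest).

Pass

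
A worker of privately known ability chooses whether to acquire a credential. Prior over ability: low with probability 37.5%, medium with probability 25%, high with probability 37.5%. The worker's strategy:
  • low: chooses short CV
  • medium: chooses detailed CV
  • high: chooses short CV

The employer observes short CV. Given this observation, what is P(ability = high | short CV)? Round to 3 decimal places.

Apply Bayes' rule using the sender's strategy as the likelihood.
P(short CV) = 0.375·1 + 0.25·0 + 0.375·1 = 0.75
P(high | short CV) = (0.375·1) / 0.75 = 0.375 / 0.75 = 0.5

0.500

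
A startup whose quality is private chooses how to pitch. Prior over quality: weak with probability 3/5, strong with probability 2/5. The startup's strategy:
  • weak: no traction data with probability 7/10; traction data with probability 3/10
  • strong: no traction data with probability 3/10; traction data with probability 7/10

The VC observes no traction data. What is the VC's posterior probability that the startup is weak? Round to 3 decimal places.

Apply Bayes' rule using the sender's strategy as the likelihood.
P(no traction data) = (3/5)·(7/10) + (2/5)·(3/10) = 27/50
P(weak | no traction data) = ((3/5)·(7/10)) / (27/50) = (21/50) / (27/50) = 7/9

0.778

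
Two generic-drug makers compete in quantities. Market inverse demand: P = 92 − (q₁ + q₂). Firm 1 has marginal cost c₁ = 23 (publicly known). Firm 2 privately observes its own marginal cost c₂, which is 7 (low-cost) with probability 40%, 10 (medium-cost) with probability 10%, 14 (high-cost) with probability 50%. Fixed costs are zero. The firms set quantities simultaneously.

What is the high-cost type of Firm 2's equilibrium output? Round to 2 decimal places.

Firm 2 with cost c maximizes (92 − (q₁+q₂) − c)·q₂, giving q₂(c) = (92 − c − q₁)/2.
E[c₂] = 0.4·7 + 0.1·10 + 0.5·14 = 10.8
Firm 1's FOC against E[q₂] yields q₁ = (92 − 2·23 + E[c₂])/3 = (92 − 46 + 10.8)/3 = 18.9333.
q₂(high-cost) = (92 − 14 − 18.9333)/2 = 29.5333.

29.53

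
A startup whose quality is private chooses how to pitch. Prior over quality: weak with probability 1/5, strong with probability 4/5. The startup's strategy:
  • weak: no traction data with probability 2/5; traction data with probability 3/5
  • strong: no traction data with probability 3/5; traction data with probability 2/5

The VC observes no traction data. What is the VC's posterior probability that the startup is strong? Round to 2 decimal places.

P(no traction data) = (1/5)·(2/5) + (4/5)·(3/5) = 14/25
P(strong | no traction data) = ((4/5)·(3/5)) / (14/25) = (12/25) / (14/25) = 6/7

0.86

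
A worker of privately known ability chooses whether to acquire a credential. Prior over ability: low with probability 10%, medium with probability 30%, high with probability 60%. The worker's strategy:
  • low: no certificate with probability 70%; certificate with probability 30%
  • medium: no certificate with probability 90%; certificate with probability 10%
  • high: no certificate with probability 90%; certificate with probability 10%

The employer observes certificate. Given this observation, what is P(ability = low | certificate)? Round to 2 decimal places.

0.25

P(certificate) = 0.1·0.3 + 0.3·0.1 + 0.6·0.1 = 0.12
P(low | certificate) = (0.1·0.3) / 0.12 = 0.03 / 0.12 = 0.25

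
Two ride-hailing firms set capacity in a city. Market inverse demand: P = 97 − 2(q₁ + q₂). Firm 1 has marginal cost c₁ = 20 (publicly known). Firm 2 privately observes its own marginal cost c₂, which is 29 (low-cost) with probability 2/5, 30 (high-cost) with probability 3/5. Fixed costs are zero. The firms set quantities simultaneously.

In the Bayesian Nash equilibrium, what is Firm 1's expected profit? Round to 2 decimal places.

Firm 2 with cost c maximizes (97 − 2(q₁+q₂) − c)·q₂, giving q₂(c) = (97 − c − 2q₁)/4.
E[c₂] = 2/5·29 + 3/5·30 = 29.6
Firm 1's FOC against E[q₂] yields q₁ = (97 − 2·20 + E[c₂])/6 = (97 − 40 + 29.6)/6 = 14.4333.
E[P] = 97 − 2·(q₁ + E[q₂]) = 48.8667; Firm 1's expected profit = (E[P] − 20)·q₁ = (48.8667 − 20)·14.4333 = 416.642.

416.64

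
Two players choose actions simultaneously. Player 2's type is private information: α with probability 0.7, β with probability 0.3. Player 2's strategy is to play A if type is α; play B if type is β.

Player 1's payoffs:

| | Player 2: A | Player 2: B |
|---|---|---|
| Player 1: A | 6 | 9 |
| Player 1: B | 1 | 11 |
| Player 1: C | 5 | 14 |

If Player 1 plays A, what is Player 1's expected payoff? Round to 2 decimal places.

E[A] = 0.7·6 + 0.3·9 = 4.2 + 2.7 = 6.9

6.90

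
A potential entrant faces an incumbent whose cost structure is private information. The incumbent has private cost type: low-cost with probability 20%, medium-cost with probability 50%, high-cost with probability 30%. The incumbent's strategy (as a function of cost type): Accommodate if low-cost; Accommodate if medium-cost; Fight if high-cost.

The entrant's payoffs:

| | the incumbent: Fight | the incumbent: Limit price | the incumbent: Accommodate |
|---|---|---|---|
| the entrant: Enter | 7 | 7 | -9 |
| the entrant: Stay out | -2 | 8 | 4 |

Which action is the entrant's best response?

Stay out

Compute the entrant's expected payoff for each action, taking the expectation over the incumbent's type.
E[Enter] = 0.2·(-9) + 0.5·(-9) + 0.3·(7) = -4.2
E[Stay out] = 0.2·(4) + 0.5·(4) + 0.3·(-2) = 2.2
Best response: Stay out (2.2 is the largest).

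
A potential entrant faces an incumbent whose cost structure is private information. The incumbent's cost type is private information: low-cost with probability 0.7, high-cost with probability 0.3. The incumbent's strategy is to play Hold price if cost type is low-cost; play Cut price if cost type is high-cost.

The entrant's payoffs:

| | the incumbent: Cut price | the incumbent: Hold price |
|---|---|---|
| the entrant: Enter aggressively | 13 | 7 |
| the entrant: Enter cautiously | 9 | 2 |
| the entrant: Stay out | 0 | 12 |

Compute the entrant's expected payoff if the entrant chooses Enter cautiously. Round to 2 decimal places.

4.10

E[Enter cautiously] = 0.7·2 + 0.3·9 = 1.4 + 2.7 = 4.1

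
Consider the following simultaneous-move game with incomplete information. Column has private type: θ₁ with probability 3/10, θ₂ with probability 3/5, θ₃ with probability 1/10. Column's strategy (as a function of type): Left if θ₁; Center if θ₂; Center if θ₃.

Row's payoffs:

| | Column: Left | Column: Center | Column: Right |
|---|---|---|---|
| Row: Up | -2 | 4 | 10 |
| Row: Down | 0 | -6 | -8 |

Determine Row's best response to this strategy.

E[Up] = 3/10·(-2) + 3/5·(4) + 1/10·(4) = 11/5
E[Down] = 3/10·(0) + 3/5·(-6) + 1/10·(-6) = -21/5
Best response: Up (11/5 is the largest).

Up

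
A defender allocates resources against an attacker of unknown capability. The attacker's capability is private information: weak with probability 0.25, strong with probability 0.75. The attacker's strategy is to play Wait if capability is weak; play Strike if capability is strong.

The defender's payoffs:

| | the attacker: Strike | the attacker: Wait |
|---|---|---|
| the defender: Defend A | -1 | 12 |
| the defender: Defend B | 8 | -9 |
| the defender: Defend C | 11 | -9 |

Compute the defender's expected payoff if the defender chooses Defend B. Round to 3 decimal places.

E[Defend B] = 0.25·(-9) + 0.75·8 = (-2.25) + 6 = 3.75

3.750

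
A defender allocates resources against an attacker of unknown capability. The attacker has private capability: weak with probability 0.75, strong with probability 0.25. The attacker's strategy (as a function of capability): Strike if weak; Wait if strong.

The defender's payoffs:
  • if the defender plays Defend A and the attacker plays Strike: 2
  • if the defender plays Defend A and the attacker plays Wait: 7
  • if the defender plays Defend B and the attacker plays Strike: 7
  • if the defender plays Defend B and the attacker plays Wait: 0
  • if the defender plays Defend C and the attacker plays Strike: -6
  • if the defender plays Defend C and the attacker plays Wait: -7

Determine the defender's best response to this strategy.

Defend B

E[Defend A] = 0.75·(2) + 0.25·(7) = 3.25
E[Defend B] = 0.75·(7) + 0.25·(0) = 5.25
E[Defend C] = 0.75·(-6) + 0.25·(-7) = -6.25
Best response: Defend B (5.25 is the largest).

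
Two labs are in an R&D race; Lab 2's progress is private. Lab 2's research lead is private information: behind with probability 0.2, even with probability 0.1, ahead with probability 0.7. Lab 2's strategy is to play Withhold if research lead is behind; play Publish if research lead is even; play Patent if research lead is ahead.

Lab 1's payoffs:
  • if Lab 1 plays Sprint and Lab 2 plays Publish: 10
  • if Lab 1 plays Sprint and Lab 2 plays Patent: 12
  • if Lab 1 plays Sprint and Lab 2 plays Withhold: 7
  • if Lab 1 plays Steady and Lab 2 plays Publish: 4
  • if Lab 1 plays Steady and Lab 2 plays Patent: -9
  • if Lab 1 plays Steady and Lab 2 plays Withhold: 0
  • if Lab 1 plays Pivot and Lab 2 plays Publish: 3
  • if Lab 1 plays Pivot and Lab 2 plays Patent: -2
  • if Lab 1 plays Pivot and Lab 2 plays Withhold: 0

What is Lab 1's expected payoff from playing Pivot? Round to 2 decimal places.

-1.10

E[Pivot] = 0.2·0 + 0.1·3 + 0.7·(-2) = 0 + 0.3 + (-1.4) = -1.1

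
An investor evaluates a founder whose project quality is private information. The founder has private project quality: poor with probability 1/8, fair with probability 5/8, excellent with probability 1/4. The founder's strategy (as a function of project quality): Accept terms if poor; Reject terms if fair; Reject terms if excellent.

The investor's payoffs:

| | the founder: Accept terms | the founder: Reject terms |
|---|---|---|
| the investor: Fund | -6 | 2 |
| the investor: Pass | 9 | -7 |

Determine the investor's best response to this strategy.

E[Fund] = 1/8·(-6) + 5/8·(2) + 1/4·(2) = 1
E[Pass] = 1/8·(9) + 5/8·(-7) + 1/4·(-7) = -5
Best response: Fund (1 is the largest).

Fund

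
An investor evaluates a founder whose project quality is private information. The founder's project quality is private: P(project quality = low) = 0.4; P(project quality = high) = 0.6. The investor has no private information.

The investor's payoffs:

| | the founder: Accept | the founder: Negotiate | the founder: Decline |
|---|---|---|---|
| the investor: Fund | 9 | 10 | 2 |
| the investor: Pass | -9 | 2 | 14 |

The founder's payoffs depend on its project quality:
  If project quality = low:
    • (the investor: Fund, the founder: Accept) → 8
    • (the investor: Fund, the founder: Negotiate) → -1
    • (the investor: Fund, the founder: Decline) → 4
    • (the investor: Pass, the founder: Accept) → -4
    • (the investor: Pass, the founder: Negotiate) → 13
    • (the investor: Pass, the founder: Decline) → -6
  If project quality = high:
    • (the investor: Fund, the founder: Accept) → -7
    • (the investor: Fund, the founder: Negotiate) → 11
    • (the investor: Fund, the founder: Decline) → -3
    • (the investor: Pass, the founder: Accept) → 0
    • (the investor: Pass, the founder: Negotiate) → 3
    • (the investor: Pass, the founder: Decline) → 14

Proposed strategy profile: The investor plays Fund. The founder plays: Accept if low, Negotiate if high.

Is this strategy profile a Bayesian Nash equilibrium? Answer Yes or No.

Yes

A profile is a BNE iff every type of every player is best-responding given beliefs about the other side.
The investor plays Fund: E[Fund] = 0.4·(9) + 0.6·(10) = 9.6; E[Pass] = -2.4. Best-responding. ✓
The founder (project quality low), facing Fund: Accept gives 8, Negotiate gives -1, Decline gives 4. Proposed Accept is best. ✓
The founder (project quality high), facing Fund: Accept gives -7, Negotiate gives 11, Decline gives -3. Proposed Negotiate is best. ✓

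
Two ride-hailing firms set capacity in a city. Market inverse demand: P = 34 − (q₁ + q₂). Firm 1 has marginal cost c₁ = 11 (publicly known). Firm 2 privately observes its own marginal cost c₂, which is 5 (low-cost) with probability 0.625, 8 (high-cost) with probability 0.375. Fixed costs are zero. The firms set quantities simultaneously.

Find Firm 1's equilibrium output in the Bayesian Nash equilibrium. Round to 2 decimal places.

Type-c best response for Firm 2: q₂(c) = (34 − c)/2 − q₁/2.
Firm 1 maximizes expected profit; its first-order condition is 34 − 2q₁ − E[q₂] − 11 = 0.
Substituting E[q₂] and solving: E[c₂] = 6.125, so q₁ = (34 − 2·11 + 6.125)/3 = 6.04167.

6.04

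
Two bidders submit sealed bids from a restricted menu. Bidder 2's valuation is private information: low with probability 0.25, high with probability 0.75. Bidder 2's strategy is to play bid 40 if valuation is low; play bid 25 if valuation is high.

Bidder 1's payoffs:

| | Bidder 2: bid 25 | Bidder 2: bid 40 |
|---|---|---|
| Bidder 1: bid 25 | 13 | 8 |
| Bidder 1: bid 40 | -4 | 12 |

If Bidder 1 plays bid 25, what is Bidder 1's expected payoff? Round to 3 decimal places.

11.750

E[bid 25] = 0.25·8 + 0.75·13 = 2 + 9.75 = 11.75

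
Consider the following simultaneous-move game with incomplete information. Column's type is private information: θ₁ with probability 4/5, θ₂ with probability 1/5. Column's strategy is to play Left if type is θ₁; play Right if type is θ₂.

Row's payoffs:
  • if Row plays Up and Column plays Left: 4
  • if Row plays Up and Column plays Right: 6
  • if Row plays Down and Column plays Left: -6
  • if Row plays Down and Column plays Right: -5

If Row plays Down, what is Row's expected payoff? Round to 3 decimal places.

E[Down] = 4/5·(-6) + 1/5·(-5) = (-24/5) + (-1) = -29/5

-5.800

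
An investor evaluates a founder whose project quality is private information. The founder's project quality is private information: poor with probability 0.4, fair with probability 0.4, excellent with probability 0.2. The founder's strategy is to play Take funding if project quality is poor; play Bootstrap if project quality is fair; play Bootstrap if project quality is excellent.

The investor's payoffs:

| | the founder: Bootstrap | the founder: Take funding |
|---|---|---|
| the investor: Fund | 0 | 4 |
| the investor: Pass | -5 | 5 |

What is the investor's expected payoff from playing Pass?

Take the expectation over the founder's project quality, weighting each type's action by its prior probability.
E[Pass] = 0.4·5 + 0.4·(-5) + 0.2·(-5) = 2 + (-2) + (-1) = -1

-1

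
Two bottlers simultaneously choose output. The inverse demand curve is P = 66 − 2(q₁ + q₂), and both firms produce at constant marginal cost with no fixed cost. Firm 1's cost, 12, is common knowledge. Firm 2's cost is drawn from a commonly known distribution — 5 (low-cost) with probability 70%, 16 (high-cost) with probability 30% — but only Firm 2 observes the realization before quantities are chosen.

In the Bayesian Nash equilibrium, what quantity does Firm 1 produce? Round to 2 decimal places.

8.38

Type-c best response for Firm 2: q₂(c) = (66 − c)/4 − q₁/2.
Firm 1 maximizes expected profit; its first-order condition is 66 − 4q₁ − 2E[q₂] − 12 = 0.
Substituting E[q₂] and solving: E[c₂] = 8.3, so q₁ = (66 − 2·12 + 8.3)/6 = 8.38333.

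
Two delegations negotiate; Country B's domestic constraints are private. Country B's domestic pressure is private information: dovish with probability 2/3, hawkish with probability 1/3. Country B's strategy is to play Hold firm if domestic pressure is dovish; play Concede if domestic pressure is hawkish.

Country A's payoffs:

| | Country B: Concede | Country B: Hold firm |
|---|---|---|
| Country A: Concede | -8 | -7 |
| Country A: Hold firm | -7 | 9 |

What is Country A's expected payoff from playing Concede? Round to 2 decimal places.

-7.33

Take the expectation over Country B's domestic pressure, weighting each type's action by its prior probability.
E[Concede] = 2/3·(-7) + 1/3·(-8) = (-14/3) + (-8/3) = -22/3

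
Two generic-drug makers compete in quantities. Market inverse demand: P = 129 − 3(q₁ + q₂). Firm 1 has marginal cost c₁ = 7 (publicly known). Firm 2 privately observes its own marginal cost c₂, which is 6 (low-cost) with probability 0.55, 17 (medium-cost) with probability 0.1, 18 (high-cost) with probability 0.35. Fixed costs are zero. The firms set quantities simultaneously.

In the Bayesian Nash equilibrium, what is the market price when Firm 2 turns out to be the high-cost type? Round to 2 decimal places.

52.45

Type-c best response for Firm 2: q₂(c) = (129 − c)/6 − q₁/2.
Firm 1 maximizes expected profit; its first-order condition is 129 − 6q₁ − 3E[q₂] − 7 = 0.
Substituting E[q₂] and solving: E[c₂] = 11.3, so q₁ = (129 − 2·7 + 11.3)/9 = 14.0333.
q₂(high-cost) = 11.4833, so P = 129 − 3·(14.0333 + 11.4833) = 52.45.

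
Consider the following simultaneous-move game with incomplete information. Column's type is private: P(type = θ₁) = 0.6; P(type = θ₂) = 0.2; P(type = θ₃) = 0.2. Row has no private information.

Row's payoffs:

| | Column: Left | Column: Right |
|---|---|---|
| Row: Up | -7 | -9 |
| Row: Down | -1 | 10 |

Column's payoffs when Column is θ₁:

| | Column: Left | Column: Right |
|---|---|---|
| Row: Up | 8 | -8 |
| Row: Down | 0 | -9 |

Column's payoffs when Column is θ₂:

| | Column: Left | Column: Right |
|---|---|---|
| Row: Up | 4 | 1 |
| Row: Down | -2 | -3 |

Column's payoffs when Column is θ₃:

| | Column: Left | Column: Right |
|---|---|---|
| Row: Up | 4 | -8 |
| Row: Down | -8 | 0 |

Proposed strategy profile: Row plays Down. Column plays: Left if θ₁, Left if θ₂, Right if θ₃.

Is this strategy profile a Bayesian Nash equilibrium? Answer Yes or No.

Yes

A profile is a BNE iff every type of every player is best-responding given beliefs about the other side.
Row plays Down: E[Down] = 0.6·(-1) + 0.2·(-1) + 0.2·(10) = 1.2; E[Up] = -7.4. Best-responding. ✓
Column (type θ₁), facing Down: Left gives 0, Right gives -9. Proposed Left is best. ✓
Column (type θ₂), facing Down: Left gives -2, Right gives -3. Proposed Left is best. ✓
Column (type θ₃), facing Down: Left gives -8, Right gives 0. Proposed Right is best. ✓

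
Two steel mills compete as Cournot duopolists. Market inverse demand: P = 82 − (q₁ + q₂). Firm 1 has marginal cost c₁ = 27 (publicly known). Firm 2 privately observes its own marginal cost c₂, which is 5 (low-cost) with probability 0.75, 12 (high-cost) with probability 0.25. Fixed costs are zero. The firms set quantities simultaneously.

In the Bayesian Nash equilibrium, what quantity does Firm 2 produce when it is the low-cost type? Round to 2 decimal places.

32.71

Firm 2 with cost c maximizes (82 − (q₁+q₂) − c)·q₂, giving q₂(c) = (82 − c − q₁)/2.
E[c₂] = 0.75·5 + 0.25·12 = 6.75
Firm 1's FOC against E[q₂] yields q₁ = (82 − 2·27 + E[c₂])/3 = (82 − 54 + 6.75)/3 = 11.5833.
q₂(low-cost) = (82 − 5 − 11.5833)/2 = 32.7083.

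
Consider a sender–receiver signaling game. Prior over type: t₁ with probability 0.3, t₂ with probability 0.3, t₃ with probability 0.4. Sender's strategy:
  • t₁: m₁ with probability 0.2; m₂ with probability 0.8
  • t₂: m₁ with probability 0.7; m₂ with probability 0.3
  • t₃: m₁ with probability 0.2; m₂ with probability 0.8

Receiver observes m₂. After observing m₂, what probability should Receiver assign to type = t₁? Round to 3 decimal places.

P(m₂) = 0.3·0.8 + 0.3·0.3 + 0.4·0.8 = 0.65
P(t₁ | m₂) = (0.3·0.8) / 0.65 = 0.24 / 0.65 = 0.369231

0.369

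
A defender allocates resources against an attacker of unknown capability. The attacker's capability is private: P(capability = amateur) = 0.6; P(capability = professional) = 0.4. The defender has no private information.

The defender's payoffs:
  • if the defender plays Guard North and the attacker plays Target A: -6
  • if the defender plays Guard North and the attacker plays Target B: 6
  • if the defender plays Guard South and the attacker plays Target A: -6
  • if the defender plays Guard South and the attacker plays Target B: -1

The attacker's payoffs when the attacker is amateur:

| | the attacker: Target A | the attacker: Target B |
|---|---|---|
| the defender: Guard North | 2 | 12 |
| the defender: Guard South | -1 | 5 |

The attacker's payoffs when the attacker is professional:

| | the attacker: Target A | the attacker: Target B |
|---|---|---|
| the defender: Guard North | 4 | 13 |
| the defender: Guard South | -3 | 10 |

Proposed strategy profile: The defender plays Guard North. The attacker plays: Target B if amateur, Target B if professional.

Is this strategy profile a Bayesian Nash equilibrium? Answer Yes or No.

The defender plays Guard North: E[Guard North] = 0.6·(6) + 0.4·(6) = 6; E[Guard South] = -1. Best-responding. ✓
The attacker (capability amateur), facing Guard North: Target A gives 2, Target B gives 12. Proposed Target B is best. ✓
The attacker (capability professional), facing Guard North: Target A gives 4, Target B gives 13. Proposed Target B is best. ✓

Yes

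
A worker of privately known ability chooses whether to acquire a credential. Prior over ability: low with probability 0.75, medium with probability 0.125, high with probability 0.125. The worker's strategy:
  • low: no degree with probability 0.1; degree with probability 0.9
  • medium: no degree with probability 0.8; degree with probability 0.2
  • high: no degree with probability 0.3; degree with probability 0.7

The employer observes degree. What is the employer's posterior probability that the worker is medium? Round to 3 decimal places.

P(degree) = 0.75·0.9 + 0.125·0.2 + 0.125·0.7 = 0.7875
P(medium | degree) = (0.125·0.2) / 0.7875 = 0.025 / 0.7875 = 0.031746

0.032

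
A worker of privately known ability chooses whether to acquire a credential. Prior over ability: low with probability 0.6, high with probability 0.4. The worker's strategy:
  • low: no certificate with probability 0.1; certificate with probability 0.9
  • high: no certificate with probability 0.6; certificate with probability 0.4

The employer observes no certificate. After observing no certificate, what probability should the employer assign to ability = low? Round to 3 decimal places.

P(no certificate) = 0.6·0.1 + 0.4·0.6 = 0.3
P(low | no certificate) = (0.6·0.1) / 0.3 = 0.06 / 0.3 = 0.2

0.200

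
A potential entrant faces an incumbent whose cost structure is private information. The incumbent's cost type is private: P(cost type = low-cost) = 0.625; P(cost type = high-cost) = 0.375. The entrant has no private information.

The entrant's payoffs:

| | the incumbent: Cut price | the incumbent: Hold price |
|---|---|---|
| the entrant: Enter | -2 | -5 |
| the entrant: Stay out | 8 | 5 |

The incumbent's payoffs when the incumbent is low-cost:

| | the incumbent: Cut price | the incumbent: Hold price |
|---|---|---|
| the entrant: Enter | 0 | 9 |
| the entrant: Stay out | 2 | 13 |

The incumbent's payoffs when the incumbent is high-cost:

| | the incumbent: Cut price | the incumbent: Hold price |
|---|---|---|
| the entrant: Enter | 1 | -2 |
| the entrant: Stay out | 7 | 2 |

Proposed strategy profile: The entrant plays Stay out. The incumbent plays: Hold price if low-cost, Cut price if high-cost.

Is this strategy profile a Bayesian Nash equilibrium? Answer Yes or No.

A profile is a BNE iff every type of every player is best-responding given beliefs about the other side.
The entrant plays Stay out: E[Stay out] = 0.625·(5) + 0.375·(8) = 6.125; E[Enter] = -3.875. Best-responding. ✓
The incumbent (cost type low-cost), facing Stay out: Cut price gives 2, Hold price gives 13. Proposed Hold price is best. ✓
The incumbent (cost type high-cost), facing Stay out: Cut price gives 7, Hold price gives 2. Proposed Cut price is best. ✓

Yes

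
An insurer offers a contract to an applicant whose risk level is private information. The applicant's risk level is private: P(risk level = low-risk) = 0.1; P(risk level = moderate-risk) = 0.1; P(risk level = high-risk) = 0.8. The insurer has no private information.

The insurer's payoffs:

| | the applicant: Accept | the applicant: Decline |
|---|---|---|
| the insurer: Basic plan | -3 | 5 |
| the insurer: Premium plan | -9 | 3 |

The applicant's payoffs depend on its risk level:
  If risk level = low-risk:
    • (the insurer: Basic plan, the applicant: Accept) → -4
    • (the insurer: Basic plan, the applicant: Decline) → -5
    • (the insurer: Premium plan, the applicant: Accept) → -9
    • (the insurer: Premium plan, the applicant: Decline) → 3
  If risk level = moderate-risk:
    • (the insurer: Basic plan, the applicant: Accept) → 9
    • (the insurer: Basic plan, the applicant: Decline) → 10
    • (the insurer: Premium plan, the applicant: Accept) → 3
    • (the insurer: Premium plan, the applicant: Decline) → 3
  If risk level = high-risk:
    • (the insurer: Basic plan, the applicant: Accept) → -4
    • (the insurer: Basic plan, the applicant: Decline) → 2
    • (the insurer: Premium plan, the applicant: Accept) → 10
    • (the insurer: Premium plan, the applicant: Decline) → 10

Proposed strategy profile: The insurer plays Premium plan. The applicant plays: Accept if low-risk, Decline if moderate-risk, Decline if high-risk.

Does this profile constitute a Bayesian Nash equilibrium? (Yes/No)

The insurer plays Premium plan: E[Premium plan] = 0.1·(-9) + 0.1·(3) + 0.8·(3) = 1.8; E[Basic plan] = 4.2. Not best-responding. ✗
The applicant (risk level low-risk), facing Premium plan: Accept gives -9, Decline gives 3. Proposed Accept is not best — profitable deviation exists. ✗
The applicant (risk level moderate-risk), facing Premium plan: Accept gives 3, Decline gives 3. Proposed Decline is best. ✓
The applicant (risk level high-risk), facing Premium plan: Accept gives 10, Decline gives 10. Proposed Decline is best. ✓

No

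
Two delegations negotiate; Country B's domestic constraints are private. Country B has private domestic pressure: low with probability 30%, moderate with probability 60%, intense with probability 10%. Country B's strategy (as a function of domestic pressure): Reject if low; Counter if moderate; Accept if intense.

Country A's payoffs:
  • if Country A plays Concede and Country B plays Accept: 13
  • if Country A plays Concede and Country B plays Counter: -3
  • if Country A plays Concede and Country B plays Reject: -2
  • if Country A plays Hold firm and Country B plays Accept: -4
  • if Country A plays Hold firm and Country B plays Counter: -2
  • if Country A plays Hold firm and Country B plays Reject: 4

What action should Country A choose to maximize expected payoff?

Hold firm

E[Concede] = 0.3·(-2) + 0.6·(-3) + 0.1·(13) = -1.1
E[Hold firm] = 0.3·(4) + 0.6·(-2) + 0.1·(-4) = -0.4
Best response: Hold firm (-0.4 is the largest).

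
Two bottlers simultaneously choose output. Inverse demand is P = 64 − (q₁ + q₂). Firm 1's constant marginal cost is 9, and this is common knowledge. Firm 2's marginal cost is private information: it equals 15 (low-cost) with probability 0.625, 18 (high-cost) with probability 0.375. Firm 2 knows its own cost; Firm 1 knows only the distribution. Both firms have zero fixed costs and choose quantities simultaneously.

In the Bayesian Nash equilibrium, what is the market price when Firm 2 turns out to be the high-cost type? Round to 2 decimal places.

30.65

Type-c best response for Firm 2: q₂(c) = (64 − c)/2 − q₁/2.
Firm 1 maximizes expected profit; its first-order condition is 64 − 2q₁ − E[q₂] − 9 = 0.
Substituting E[q₂] and solving: E[c₂] = 16.125, so q₁ = (64 − 2·9 + 16.125)/3 = 20.7083.
q₂(high-cost) = 12.6458, so P = 64 − (20.7083 + 12.6458) = 30.6458.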